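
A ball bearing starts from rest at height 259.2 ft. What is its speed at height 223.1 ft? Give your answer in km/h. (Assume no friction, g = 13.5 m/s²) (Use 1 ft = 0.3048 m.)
Convert to SI: h₁−h₂ = 11.0033 m
mgh₁ = mgh₂ + ½mv² ⇒ v = √(2g(h₁−h₂)) = √(2·13.5·11.0033) = 17.2363 m/s = 62.05 km/h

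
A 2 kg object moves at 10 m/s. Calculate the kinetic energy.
KE = ½mv² = ½(2)(10)² = 100.0 J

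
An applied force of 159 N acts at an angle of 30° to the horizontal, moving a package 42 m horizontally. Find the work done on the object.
W = F·d·cosθ = (159)(42)cos(30°) = 5783 J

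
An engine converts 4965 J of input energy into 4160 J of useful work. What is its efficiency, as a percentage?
η = W_out/W_in = 4160/4965 = 83.79%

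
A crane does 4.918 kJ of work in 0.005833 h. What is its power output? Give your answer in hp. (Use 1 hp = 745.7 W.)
Convert to SI: W = 4918.0 J, t = 20.9988 s
P = W/t = 4918.0/20.9988 = 234.204 W = 0.3141 hp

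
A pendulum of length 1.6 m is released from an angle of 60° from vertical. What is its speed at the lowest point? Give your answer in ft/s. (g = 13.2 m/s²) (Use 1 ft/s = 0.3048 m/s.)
h = L(1 − cosθ) = 1.6(1 − cos60°) = 0.8 m
v = √(2gh) = √(2·13.2·0.8) = 4.59565 m/s = 15.08 ft/s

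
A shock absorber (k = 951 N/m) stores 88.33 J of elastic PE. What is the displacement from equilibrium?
x = √(2·PE/k) = √(2·88.33/951) = 0.431 m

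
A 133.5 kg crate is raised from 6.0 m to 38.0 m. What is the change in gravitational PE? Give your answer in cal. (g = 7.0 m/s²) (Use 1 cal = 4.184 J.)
ΔPE = mgΔh = (133.5)(7.0)(32.0) = 29904.0 J = 7147 cal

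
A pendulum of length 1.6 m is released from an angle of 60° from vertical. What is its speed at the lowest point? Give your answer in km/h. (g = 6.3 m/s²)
h = L(1 − cosθ) = 1.6(1 − cos60°) = 0.8 m
v = √(2gh) = √(2·6.3·0.8) = 3.1749 m/s = 11.43 km/h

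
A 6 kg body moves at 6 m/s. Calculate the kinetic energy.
KE = ½mv² = ½(6)(6)² = 108.0 J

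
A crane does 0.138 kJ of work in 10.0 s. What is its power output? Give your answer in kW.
Convert to SI: W = 138.0 J, t = 10.0 s
P = W/t = 138.0/10.0 = 13.8 W = 0.0138 kW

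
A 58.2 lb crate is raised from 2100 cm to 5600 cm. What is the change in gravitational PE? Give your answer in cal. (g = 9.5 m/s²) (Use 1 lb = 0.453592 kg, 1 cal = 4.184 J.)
Convert to SI: m = 26.3991 kg, Δh = 35.0 m
ΔPE = mgΔh = (26.3991)(9.5)(35.0) = 8777.69 J = 2098 cal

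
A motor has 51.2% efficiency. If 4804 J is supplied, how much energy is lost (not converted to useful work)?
W_lost = W_in(1 − η) = 4804·(1 − 0.512) = 2344 J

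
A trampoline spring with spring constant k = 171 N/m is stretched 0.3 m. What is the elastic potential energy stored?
PE = ½kx² = ½(171)(0.3)² = 7.695 J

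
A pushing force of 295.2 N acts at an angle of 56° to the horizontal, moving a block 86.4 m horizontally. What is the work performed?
W = F·d·cosθ = (295.2)(86.4)cos(56°) = 14260 J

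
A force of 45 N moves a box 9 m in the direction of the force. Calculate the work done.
W = F·d = (45)(9) = 405.0 J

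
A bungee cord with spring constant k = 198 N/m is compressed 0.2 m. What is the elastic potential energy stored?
PE = ½kx² = ½(198)(0.2)² = 3.96 J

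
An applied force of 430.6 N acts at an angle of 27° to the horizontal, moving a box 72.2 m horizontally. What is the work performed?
W = F·d·cosθ = (430.6)(72.2)cos(27°) = 27700 J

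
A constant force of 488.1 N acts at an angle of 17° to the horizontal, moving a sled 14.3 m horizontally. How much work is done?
W = F·d·cosθ = (488.1)(14.3)cos(17°) = 6675 J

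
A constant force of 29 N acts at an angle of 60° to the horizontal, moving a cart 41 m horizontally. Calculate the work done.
W = F·d·cosθ = (29)(41)cos(60°) = 594.5 J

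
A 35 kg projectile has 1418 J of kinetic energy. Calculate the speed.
v = √(2·KE/m) = √(2·1418/35) = 9.002 m/s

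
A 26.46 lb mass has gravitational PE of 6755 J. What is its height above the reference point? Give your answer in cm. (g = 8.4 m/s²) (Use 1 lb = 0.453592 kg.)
Convert to SI: m = 12.002 kg, PE = 6755.0 J
h = PE/(mg) = 6755.0/(12.002·8.4) = 67.0025 m = 6700 cm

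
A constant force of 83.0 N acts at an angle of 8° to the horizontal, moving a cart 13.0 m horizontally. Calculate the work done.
W = F·d·cosθ = (83.0)(13.0)cos(8°) = 1068 J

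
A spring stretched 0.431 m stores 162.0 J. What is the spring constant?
k = 2·PE/x² = 2·162.0/(0.431)² = 1744 N/m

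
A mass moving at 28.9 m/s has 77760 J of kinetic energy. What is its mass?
m = 2·KE/v² = 2·77760/(28.9)² = 186.2 kg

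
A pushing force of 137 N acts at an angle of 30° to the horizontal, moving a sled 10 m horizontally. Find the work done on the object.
W = F·d·cosθ = (137)(10)cos(30°) = 1186 J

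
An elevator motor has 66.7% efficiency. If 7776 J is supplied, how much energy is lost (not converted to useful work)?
W_lost = W_in(1 − η) = 7776·(1 − 0.667) = 2589 J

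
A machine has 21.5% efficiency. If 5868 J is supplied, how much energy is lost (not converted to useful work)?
W_lost = W_in(1 − η) = 5868·(1 − 0.215) = 4606 J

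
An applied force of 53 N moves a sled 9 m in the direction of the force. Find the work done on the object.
W = F·d = (53)(9) = 477.0 J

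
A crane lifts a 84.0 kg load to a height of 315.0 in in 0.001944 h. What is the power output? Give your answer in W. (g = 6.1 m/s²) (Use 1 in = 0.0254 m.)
Convert to SI: m = 84.0 kg, h = 8.001 m, t = 6.9984 s
P = mgh/t = (84.0)(6.1)(8.001)/6.9984 = 585.8 W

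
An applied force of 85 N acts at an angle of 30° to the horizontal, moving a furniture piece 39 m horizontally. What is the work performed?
W = F·d·cosθ = (85)(39)cos(30°) = 2871 J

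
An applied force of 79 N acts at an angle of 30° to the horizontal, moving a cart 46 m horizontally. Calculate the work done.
W = F·d·cosθ = (79)(46)cos(30°) = 3147 J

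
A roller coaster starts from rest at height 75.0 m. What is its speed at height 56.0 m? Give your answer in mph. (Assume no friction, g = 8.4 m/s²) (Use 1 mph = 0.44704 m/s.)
mgh₁ = mgh₂ + ½mv² ⇒ v = √(2g(h₁−h₂)) = √(2·8.4·19.0) = 17.8662 m/s = 39.97 mph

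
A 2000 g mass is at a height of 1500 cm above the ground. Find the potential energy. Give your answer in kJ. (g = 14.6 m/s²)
Convert to SI: m = 2.0 kg, h = 15.0 m
PE = mgh = (2.0)(14.6)(15.0) = 438.0 J = 0.438 kJ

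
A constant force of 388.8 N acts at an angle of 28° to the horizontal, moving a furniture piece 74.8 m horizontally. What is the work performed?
W = F·d·cosθ = (388.8)(74.8)cos(28°) = 25680 J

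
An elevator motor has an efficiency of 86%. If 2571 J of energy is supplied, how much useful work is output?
W_out = η·W_in = 0.86·2571 = 2211.06 J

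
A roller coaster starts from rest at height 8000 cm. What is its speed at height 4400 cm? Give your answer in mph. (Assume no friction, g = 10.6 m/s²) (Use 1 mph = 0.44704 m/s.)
Convert to SI: h₁−h₂ = 36.0 m
mgh₁ = mgh₂ + ½mv² ⇒ v = √(2g(h₁−h₂)) = √(2·10.6·36.0) = 27.6261 m/s = 61.8 mph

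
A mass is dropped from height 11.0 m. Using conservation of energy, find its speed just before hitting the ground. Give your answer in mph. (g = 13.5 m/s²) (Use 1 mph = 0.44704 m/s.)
mgh = ½mv² ⇒ v = √(2gh) = √(2·13.5·11.0) = 17.2337 m/s = 38.55 mph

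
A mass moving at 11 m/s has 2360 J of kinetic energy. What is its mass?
m = 2·KE/v² = 2·2360/(11)² = 39.01 kg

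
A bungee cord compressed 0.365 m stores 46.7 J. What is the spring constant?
k = 2·PE/x² = 2·46.7/(0.365)² = 701.1 N/m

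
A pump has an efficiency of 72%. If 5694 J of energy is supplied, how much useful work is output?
W_out = η·W_in = 0.72·5694 = 4099.68 J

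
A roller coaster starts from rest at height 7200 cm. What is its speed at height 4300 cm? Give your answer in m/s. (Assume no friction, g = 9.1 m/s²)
Convert to SI: h₁−h₂ = 29.0 m
mgh₁ = mgh₂ + ½mv² ⇒ v = √(2g(h₁−h₂)) = √(2·9.1·29.0) = 22.97 m/s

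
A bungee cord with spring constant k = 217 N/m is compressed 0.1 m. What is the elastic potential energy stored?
PE = ½kx² = ½(217)(0.1)² = 1.085 J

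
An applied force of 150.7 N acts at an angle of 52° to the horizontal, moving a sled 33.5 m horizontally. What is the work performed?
W = F·d·cosθ = (150.7)(33.5)cos(52°) = 3108 J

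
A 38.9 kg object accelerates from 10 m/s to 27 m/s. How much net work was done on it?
W = ΔKE = ½m(v₂² − v₁²) = ½(38.9)(27² − 10²) = 12234.05 J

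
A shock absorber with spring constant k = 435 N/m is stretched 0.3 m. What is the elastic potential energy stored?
PE = ½kx² = ½(435)(0.3)² = 19.58 J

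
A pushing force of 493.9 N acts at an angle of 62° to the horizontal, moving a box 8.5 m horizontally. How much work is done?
W = F·d·cosθ = (493.9)(8.5)cos(62°) = 1971 J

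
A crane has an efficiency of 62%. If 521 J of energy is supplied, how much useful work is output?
W_out = η·W_in = 0.62·521 = 323.02 J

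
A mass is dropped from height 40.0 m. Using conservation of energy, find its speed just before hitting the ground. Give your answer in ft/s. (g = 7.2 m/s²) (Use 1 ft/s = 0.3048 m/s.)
mgh = ½mv² ⇒ v = √(2gh) = √(2·7.2·40.0) = 24.0 m/s = 78.74 ft/s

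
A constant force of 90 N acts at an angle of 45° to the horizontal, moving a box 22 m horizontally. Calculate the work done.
W = F·d·cosθ = (90)(22)cos(45°) = 1400 J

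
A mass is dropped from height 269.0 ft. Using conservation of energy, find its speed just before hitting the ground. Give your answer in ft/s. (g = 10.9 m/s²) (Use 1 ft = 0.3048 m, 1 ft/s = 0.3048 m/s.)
Convert to SI: h = 81.9912 m
mgh = ½mv² ⇒ v = √(2gh) = √(2·10.9·81.9912) = 42.2778 m/s = 138.7 ft/s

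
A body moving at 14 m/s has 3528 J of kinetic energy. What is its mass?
m = 2·KE/v² = 2·3528/(14)² = 36.0 kg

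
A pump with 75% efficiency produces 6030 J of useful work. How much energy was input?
W_in = W_out/η = 6030/0.75 = 8040 J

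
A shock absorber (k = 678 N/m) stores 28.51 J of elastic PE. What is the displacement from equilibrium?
x = √(2·PE/k) = √(2·28.51/678) = 0.29 m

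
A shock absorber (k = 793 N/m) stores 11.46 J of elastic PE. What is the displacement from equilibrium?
x = √(2·PE/k) = √(2·11.46/793) = 0.17 m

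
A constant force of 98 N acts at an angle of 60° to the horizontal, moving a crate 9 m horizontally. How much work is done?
W = F·d·cosθ = (98)(9)cos(60°) = 441.0 J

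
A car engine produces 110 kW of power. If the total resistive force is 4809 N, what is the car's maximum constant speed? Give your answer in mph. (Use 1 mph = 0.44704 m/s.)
P = Fv ⇒ v = P/F = 110000 W/4809.0 N = 22.8738 m/s = 51.17 mph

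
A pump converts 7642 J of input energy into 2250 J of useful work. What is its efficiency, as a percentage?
η = W_out/W_in = 2250/7642 = 29.44%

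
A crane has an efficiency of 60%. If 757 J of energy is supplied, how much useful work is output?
W_out = η·W_in = 0.6·757 = 454.2 J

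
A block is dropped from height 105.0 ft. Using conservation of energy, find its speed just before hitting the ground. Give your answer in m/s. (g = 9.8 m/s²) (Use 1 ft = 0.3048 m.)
Convert to SI: h = 32.004 m
mgh = ½mv² ⇒ v = √(2gh) = √(2·9.8·32.004) = 25.05 m/s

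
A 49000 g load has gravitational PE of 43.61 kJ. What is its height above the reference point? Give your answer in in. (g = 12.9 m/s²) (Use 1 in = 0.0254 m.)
Convert to SI: m = 49.0 kg, PE = 43610.0 J
h = PE/(mg) = 43610.0/(49.0·12.9) = 68.9922 m = 2716 in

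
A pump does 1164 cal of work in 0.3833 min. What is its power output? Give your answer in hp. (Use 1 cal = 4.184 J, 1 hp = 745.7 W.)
Convert to SI: W = 4870.18 J, t = 22.998 s
P = W/t = 4870.18/22.998 = 211.765 W = 0.284 hp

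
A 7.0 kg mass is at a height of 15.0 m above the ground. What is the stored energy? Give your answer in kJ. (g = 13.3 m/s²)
PE = mgh = (7.0)(13.3)(15.0) = 1396.5 J = 1.397 kJ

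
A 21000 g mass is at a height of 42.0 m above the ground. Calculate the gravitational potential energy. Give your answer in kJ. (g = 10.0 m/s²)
Convert to SI: m = 21.0 kg, h = 42.0 m
PE = mgh = (21.0)(10.0)(42.0) = 8820.0 J = 8.82 kJ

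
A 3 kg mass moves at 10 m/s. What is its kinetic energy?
KE = ½mv² = ½(3)(10)² = 150.0 J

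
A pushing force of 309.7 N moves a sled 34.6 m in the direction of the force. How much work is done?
W = F·d = (309.7)(34.6) = 10720 J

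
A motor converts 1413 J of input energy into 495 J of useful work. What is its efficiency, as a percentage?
η = W_out/W_in = 495/1413 = 35.03%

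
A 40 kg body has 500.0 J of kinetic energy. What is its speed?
v = √(2·KE/m) = √(2·500.0/40) = 5.0 m/s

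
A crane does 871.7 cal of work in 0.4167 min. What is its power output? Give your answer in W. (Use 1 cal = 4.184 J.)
Convert to SI: W = 3647.19 J, t = 25.002 s
P = W/t = 3647.19/25.002 = 145.9 W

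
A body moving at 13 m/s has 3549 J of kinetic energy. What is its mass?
m = 2·KE/v² = 2·3549/(13)² = 42.0 kg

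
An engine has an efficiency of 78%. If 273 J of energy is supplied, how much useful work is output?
W_out = η·W_in = 0.78·273 = 212.94 J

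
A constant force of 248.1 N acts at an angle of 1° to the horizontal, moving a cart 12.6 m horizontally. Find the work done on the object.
W = F·d·cosθ = (248.1)(12.6)cos(1°) = 3126 J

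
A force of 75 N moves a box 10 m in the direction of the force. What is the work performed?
W = F·d = (75)(10) = 750.0 J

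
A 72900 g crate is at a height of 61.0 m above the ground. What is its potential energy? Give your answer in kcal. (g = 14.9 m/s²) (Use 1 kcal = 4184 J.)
Convert to SI: m = 72.9 kg, h = 61.0 m
PE = mgh = (72.9)(14.9)(61.0) = 66258.8 J = 15.84 kcal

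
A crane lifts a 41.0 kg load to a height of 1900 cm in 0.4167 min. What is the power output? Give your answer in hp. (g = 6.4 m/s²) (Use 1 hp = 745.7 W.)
Convert to SI: m = 41.0 kg, h = 19.0 m, t = 25.002 s
P = mgh/t = (41.0)(6.4)(19.0)/25.002 = 199.408 W = 0.2674 hp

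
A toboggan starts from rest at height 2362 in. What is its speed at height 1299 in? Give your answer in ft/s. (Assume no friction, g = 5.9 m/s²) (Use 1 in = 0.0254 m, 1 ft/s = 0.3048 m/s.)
Convert to SI: h₁−h₂ = 27.0002 m
mgh₁ = mgh₂ + ½mv² ⇒ v = √(2g(h₁−h₂)) = √(2·5.9·27.0002) = 17.8494 m/s = 58.56 ft/s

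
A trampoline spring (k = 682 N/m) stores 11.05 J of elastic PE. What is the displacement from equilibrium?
x = √(2·PE/k) = √(2·11.05/682) = 0.18 m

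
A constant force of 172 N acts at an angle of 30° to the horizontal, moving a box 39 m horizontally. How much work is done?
W = F·d·cosθ = (172)(39)cos(30°) = 5809 J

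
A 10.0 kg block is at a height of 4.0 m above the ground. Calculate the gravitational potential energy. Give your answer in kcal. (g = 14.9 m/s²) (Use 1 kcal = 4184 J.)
PE = mgh = (10.0)(14.9)(4.0) = 596.0 J = 0.1424 kcal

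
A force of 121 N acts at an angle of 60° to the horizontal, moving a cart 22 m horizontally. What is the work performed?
W = F·d·cosθ = (121)(22)cos(60°) = 1331 J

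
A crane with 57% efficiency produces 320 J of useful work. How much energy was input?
W_in = W_out/η = 320/0.57 = 561.4 J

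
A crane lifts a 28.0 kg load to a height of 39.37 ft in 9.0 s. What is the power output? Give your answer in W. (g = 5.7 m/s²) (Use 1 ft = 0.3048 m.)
Convert to SI: m = 28.0 kg, h = 12.0 m, t = 9.0 s
P = mgh/t = (28.0)(5.7)(12.0)/9.0 = 212.8 W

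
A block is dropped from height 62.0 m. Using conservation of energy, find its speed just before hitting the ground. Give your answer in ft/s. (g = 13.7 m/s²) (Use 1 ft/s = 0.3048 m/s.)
mgh = ½mv² ⇒ v = √(2gh) = √(2·13.7·62.0) = 41.2165 m/s = 135.2 ft/s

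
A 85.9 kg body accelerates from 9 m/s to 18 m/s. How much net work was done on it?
W = ΔKE = ½m(v₂² − v₁²) = ½(85.9)(18² − 9²) = 10436.85 J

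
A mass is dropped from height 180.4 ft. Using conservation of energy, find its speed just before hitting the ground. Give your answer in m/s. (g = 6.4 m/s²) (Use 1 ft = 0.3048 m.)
Convert to SI: h = 54.9859 m
mgh = ½mv² ⇒ v = √(2gh) = √(2·6.4·54.9859) = 26.53 m/s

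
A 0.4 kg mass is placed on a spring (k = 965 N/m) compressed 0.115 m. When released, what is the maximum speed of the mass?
½kx² = ½mv² ⇒ v = x√(k/m) = (0.115)√(965/0.4) = 5.648 m/s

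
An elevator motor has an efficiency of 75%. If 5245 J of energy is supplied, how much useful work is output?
W_out = η·W_in = 0.75·5245 = 3933.75 J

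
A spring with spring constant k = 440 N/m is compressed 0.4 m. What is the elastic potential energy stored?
PE = ½kx² = ½(440)(0.4)² = 35.2 J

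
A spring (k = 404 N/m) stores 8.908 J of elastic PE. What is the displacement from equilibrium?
x = √(2·PE/k) = √(2·8.908/404) = 0.21 m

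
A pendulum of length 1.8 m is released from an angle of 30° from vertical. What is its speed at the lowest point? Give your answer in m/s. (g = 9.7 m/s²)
h = L(1 − cosθ) = 1.8(1 − cos30°) = 0.241154 m
v = √(2gh) = √(2·9.7·0.241154) = 2.163 m/s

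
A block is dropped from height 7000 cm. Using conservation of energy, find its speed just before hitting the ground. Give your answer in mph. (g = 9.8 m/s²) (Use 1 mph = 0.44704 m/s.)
Convert to SI: h = 70.0 m
mgh = ½mv² ⇒ v = √(2gh) = √(2·9.8·70.0) = 37.0405 m/s = 82.86 mph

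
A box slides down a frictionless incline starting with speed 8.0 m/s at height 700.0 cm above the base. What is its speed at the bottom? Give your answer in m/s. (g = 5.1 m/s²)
Convert to SI: v₀ = 8.0 m/s, h = 7.0 m
½mv₀² + mgh = ½mv² ⇒ v = √(v₀² + 2gh) = √(8.0² + 2·5.1·7.0) = 11.64 m/s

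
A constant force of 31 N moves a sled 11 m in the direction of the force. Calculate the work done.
W = F·d = (31)(11) = 341.0 J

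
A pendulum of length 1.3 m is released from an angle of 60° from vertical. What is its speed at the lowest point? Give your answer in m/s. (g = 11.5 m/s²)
h = L(1 − cosθ) = 1.3(1 − cos60°) = 0.65 m
v = √(2gh) = √(2·11.5·0.65) = 3.867 m/s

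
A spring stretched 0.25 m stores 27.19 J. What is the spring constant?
k = 2·PE/x² = 2·27.19/(0.25)² = 870.1 N/m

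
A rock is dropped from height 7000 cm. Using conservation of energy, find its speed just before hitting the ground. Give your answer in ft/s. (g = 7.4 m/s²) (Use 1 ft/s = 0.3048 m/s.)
Convert to SI: h = 70.0 m
mgh = ½mv² ⇒ v = √(2gh) = √(2·7.4·70.0) = 32.187 m/s = 105.6 ft/s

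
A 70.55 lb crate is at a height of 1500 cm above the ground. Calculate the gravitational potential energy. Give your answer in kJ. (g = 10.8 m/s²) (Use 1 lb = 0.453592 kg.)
Convert to SI: m = 32.0009 kg, h = 15.0 m
PE = mgh = (32.0009)(10.8)(15.0) = 5184.15 J = 5.184 kJ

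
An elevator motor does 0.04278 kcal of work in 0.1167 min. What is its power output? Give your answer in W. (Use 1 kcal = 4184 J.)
Convert to SI: W = 178.992 J, t = 7.002 s
P = W/t = 178.992/7.002 = 25.56 W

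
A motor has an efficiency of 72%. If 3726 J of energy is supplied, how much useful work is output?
W_out = η·W_in = 0.72·3726 = 2682.72 J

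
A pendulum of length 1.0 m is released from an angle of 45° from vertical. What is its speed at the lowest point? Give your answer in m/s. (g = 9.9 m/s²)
h = L(1 − cosθ) = 1.0(1 − cos45°) = 0.292893 m
v = √(2gh) = √(2·9.9·0.292893) = 2.408 m/s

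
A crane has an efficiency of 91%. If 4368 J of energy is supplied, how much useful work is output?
W_out = η·W_in = 0.91·4368 = 3974.88 J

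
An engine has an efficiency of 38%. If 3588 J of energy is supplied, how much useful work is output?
W_out = η·W_in = 0.38·3588 = 1363.44 J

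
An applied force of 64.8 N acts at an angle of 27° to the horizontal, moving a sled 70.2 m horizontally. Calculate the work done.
W = F·d·cosθ = (64.8)(70.2)cos(27°) = 4053 J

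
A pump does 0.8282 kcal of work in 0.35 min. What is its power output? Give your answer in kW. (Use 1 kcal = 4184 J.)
Convert to SI: W = 3465.19 J, t = 21.0 s
P = W/t = 3465.19/21.0 = 165.009 W = 0.165 kW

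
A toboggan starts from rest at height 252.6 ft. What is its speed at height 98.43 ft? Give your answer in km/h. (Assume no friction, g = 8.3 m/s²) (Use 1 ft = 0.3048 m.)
Convert to SI: h₁−h₂ = 46.991 m
mgh₁ = mgh₂ + ½mv² ⇒ v = √(2g(h₁−h₂)) = √(2·8.3·46.991) = 27.9294 m/s = 100.5 km/h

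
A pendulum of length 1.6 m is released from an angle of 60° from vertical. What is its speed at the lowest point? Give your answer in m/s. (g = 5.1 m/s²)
h = L(1 − cosθ) = 1.6(1 − cos60°) = 0.8 m
v = √(2gh) = √(2·5.1·0.8) = 2.857 m/s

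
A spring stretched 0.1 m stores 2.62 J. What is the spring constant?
k = 2·PE/x² = 2·2.62/(0.1)² = 524.0 N/m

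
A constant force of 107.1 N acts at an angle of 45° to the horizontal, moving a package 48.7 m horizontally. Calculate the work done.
W = F·d·cosθ = (107.1)(48.7)cos(45°) = 3688 J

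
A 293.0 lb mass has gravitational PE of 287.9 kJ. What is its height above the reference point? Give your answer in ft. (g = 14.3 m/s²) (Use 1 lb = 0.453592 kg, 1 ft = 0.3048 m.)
Convert to SI: m = 132.902 kg, PE = 287900 J
h = PE/(mg) = 287900/(132.902·14.3) = 151.486 m = 497.0 ft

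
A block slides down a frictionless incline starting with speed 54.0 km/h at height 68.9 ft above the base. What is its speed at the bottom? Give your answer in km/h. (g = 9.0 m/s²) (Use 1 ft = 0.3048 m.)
Convert to SI: v₀ = 15.0 m/s, h = 21.0007 m
½mv₀² + mgh = ½mv² ⇒ v = √(v₀² + 2gh) = √(15.0² + 2·9.0·21.0007) = 24.5563 m/s = 88.4 km/h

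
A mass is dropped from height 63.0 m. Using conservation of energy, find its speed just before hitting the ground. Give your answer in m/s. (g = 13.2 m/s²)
mgh = ½mv² ⇒ v = √(2gh) = √(2·13.2·63.0) = 40.78 m/s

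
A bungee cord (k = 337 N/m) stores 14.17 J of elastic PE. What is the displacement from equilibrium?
x = √(2·PE/k) = √(2·14.17/337) = 0.29 m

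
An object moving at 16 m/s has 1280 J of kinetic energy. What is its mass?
m = 2·KE/v² = 2·1280/(16)² = 10.0 kg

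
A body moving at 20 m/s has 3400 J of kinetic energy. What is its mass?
m = 2·KE/v² = 2·3400/(20)² = 17.0 kg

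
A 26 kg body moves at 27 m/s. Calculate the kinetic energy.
KE = ½mv² = ½(26)(27)² = 9477.0 J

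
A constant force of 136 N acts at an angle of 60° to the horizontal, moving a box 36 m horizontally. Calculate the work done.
W = F·d·cosθ = (136)(36)cos(60°) = 2448 J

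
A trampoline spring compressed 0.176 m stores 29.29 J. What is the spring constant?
k = 2·PE/x² = 2·29.29/(0.176)² = 1891 N/m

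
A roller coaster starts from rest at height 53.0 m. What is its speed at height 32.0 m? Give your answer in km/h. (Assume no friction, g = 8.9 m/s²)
mgh₁ = mgh₂ + ½mv² ⇒ v = √(2g(h₁−h₂)) = √(2·8.9·21.0) = 19.3339 m/s = 69.6 km/h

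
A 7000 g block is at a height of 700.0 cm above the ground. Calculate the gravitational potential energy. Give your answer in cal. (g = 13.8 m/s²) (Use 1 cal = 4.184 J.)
Convert to SI: m = 7.0 kg, h = 7.0 m
PE = mgh = (7.0)(13.8)(7.0) = 676.2 J = 161.6 cal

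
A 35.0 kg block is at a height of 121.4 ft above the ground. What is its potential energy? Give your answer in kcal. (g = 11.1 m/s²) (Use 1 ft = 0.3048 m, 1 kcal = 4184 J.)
Convert to SI: m = 35.0 kg, h = 37.0027 m
PE = mgh = (35.0)(11.1)(37.0027) = 14375.6 J = 3.436 kcal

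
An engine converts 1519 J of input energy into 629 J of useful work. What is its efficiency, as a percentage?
η = W_out/W_in = 629/1519 = 41.41%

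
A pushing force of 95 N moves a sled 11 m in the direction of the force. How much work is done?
W = F·d = (95)(11) = 1045 J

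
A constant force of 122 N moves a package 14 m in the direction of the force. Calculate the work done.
W = F·d = (122)(14) = 1708 J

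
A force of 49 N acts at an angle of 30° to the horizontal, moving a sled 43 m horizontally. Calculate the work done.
W = F·d·cosθ = (49)(43)cos(30°) = 1825 J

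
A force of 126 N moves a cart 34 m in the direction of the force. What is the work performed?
W = F·d = (126)(34) = 4284 J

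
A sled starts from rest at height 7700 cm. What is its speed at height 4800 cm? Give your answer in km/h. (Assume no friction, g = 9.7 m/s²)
Convert to SI: h₁−h₂ = 29.0 m
mgh₁ = mgh₂ + ½mv² ⇒ v = √(2g(h₁−h₂)) = √(2·9.7·29.0) = 23.7192 m/s = 85.39 km/h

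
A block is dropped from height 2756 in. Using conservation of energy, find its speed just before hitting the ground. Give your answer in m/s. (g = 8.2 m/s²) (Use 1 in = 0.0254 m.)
Convert to SI: h = 70.0024 m
mgh = ½mv² ⇒ v = √(2gh) = √(2·8.2·70.0024) = 33.88 m/s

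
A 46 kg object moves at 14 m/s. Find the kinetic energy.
KE = ½mv² = ½(46)(14)² = 4508.0 J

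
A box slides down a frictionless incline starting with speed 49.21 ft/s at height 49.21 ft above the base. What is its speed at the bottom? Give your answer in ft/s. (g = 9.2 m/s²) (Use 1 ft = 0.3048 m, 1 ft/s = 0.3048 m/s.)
Convert to SI: v₀ = 14.9992 m/s, h = 14.9992 m
½mv₀² + mgh = ½mv² ⇒ v = √(v₀² + 2gh) = √(14.9992² + 2·9.2·14.9992) = 22.3822 m/s = 73.43 ft/s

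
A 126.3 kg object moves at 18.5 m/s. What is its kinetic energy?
KE = ½mv² = ½(126.3)(18.5)² = 21610 J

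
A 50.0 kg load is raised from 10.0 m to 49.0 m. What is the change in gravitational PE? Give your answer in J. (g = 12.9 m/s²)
ΔPE = mgΔh = (50.0)(12.9)(39.0) = 25160 J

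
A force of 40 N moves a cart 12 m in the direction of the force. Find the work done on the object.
W = F·d = (40)(12) = 480.0 J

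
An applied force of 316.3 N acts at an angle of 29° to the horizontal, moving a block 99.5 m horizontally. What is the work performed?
W = F·d·cosθ = (316.3)(99.5)cos(29°) = 27530 J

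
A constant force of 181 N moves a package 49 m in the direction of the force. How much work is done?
W = F·d = (181)(49) = 8869 J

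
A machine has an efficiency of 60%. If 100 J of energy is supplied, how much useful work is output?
W_out = η·W_in = 0.6·100 = 60.0 J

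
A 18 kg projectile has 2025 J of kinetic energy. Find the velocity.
v = √(2·KE/m) = √(2·2025/18) = 15.0 m/s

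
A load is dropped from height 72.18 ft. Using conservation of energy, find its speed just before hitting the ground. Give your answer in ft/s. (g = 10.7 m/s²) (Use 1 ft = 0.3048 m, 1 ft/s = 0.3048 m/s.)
Convert to SI: h = 22.0005 m
mgh = ½mv² ⇒ v = √(2gh) = √(2·10.7·22.0005) = 21.6982 m/s = 71.19 ft/s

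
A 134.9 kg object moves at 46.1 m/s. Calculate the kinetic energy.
KE = ½mv² = ½(134.9)(46.1)² = 143300 J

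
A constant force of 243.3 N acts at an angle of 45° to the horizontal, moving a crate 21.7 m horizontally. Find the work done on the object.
W = F·d·cosθ = (243.3)(21.7)cos(45°) = 3733 J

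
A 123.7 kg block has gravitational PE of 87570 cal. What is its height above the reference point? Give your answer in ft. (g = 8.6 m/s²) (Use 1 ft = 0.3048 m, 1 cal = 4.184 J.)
Convert to SI: m = 123.7 kg, PE = 366393 J
h = PE/(mg) = 366393/(123.7·8.6) = 344.412 m = 1130 ft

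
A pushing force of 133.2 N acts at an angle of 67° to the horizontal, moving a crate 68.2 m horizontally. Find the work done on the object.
W = F·d·cosθ = (133.2)(68.2)cos(67°) = 3549 J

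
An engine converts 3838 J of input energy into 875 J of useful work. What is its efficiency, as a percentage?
η = W_out/W_in = 875/3838 = 22.8%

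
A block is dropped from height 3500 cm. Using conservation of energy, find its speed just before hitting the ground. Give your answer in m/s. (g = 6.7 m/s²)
Convert to SI: h = 35.0 m
mgh = ½mv² ⇒ v = √(2gh) = √(2·6.7·35.0) = 21.66 m/s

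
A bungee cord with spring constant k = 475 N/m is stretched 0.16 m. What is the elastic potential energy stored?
PE = ½kx² = ½(475)(0.16)² = 6.08 J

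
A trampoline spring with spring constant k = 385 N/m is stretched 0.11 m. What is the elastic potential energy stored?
PE = ½kx² = ½(385)(0.11)² = 2.329 J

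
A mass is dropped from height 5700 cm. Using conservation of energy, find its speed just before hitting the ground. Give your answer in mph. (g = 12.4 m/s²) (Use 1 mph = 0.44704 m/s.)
Convert to SI: h = 57.0 m
mgh = ½mv² ⇒ v = √(2gh) = √(2·12.4·57.0) = 37.5979 m/s = 84.1 mph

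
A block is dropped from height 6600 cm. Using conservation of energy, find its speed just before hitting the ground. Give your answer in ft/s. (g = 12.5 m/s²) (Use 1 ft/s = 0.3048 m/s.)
Convert to SI: h = 66.0 m
mgh = ½mv² ⇒ v = √(2gh) = √(2·12.5·66.0) = 40.6202 m/s = 133.3 ft/s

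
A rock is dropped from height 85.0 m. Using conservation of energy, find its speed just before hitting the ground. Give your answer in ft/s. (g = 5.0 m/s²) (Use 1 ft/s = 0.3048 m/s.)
mgh = ½mv² ⇒ v = √(2gh) = √(2·5.0·85.0) = 29.1548 m/s = 95.65 ft/s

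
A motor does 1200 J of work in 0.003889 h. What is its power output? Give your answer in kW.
Convert to SI: W = 1200.0 J, t = 14.0004 s
P = W/t = 1200.0/14.0004 = 85.7118 W = 0.08571 kW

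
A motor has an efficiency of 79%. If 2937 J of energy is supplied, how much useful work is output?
W_out = η·W_in = 0.79·2937 = 2320.23 J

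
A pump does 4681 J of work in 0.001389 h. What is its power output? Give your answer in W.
Convert to SI: W = 4681.0 J, t = 5.0004 s
P = W/t = 4681.0/5.0004 = 936.1 W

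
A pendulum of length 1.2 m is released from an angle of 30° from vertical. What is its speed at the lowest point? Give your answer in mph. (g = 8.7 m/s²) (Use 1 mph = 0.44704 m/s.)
h = L(1 − cosθ) = 1.2(1 − cos30°) = 0.16077 m
v = √(2gh) = √(2·8.7·0.16077) = 1.67254 m/s = 3.741 mph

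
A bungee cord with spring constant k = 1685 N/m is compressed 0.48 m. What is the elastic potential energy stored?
PE = ½kx² = ½(1685)(0.48)² = 194.1 J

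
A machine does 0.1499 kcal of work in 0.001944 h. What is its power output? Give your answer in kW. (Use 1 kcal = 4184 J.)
Convert to SI: W = 627.182 J, t = 6.9984 s
P = W/t = 627.182/6.9984 = 89.6179 W = 0.08962 kW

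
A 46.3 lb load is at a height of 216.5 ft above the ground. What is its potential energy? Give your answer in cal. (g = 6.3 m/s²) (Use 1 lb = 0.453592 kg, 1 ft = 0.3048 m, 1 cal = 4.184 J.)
Convert to SI: m = 21.0013 kg, h = 65.9892 m
PE = mgh = (21.0013)(6.3)(65.9892) = 8730.92 J = 2087 cal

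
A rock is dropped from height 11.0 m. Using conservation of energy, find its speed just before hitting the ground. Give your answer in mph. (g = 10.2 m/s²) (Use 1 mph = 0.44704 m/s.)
mgh = ½mv² ⇒ v = √(2gh) = √(2·10.2·11.0) = 14.98 m/s = 33.51 mph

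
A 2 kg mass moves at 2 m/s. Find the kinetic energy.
KE = ½mv² = ½(2)(2)² = 4.0 J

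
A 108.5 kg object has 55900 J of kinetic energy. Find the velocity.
v = √(2·KE/m) = √(2·55900/108.5) = 32.1 m/s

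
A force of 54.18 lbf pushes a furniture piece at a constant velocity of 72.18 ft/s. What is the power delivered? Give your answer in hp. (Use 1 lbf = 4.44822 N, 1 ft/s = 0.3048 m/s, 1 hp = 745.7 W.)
Convert to SI: F = 241.005 N, v = 22.0005 m/s
P = Fv = (241.005)(22.0005) = 5302.21 W = 7.11 hp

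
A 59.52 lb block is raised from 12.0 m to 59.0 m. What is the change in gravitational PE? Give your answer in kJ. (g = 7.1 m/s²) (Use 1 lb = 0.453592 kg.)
Convert to SI: m = 26.9978 kg, Δh = 47.0 m
ΔPE = mgΔh = (26.9978)(7.1)(47.0) = 9009.16 J = 9.009 kJ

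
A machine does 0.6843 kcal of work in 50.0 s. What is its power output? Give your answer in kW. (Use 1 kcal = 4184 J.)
Convert to SI: W = 2863.11 J, t = 50.0 s
P = W/t = 2863.11/50.0 = 57.2622 W = 0.05726 kW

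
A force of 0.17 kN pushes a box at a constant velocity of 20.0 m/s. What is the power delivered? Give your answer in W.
Convert to SI: F = 170.0 N, v = 20.0 m/s
P = Fv = (170.0)(20.0) = 3400 W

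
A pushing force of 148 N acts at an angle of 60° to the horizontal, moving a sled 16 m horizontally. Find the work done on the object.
W = F·d·cosθ = (148)(16)cos(60°) = 1184 J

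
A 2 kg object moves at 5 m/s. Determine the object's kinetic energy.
KE = ½mv² = ½(2)(5)² = 25.0 J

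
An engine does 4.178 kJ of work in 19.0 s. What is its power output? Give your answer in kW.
Convert to SI: W = 4178.0 J, t = 19.0 s
P = W/t = 4178.0/19.0 = 219.895 W = 0.2199 kW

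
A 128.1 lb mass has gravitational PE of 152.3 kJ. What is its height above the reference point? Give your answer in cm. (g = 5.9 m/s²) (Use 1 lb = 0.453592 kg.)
Convert to SI: m = 58.1051 kg, PE = 152300 J
h = PE/(mg) = 152300/(58.1051·5.9) = 444.256 m = 44430 cm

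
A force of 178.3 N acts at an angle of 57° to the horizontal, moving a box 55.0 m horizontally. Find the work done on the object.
W = F·d·cosθ = (178.3)(55.0)cos(57°) = 5341 J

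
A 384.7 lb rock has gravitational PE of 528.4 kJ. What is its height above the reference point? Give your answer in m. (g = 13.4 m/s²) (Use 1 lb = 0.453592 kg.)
Convert to SI: m = 174.497 kg, PE = 528400 J
h = PE/(mg) = 528400/(174.497·13.4) = 226.0 m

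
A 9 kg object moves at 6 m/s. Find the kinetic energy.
KE = ½mv² = ½(9)(6)² = 162.0 J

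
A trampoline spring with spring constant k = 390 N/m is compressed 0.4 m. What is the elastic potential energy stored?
PE = ½kx² = ½(390)(0.4)² = 31.2 J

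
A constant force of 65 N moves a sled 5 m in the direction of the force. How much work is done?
W = F·d = (65)(5) = 325.0 J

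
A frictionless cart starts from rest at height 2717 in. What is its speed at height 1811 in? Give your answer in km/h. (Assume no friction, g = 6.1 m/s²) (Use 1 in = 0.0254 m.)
Convert to SI: h₁−h₂ = 23.0124 m
mgh₁ = mgh₂ + ½mv² ⇒ v = √(2g(h₁−h₂)) = √(2·6.1·23.0124) = 16.7556 m/s = 60.32 km/h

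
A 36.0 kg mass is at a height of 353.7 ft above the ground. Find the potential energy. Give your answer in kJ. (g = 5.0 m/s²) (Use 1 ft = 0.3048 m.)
Convert to SI: m = 36.0 kg, h = 107.808 m
PE = mgh = (36.0)(5.0)(107.808) = 19405.4 J = 19.41 kJ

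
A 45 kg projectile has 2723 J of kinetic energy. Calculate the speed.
v = √(2·KE/m) = √(2·2723/45) = 11.0 m/s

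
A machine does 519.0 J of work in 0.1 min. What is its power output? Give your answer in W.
Convert to SI: W = 519.0 J, t = 6.0 s
P = W/t = 519.0/6.0 = 86.5 W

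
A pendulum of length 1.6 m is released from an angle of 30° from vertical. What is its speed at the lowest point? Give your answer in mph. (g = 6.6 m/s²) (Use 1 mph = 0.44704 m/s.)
h = L(1 − cosθ) = 1.6(1 − cos30°) = 0.214359 m
v = √(2gh) = √(2·6.6·0.214359) = 1.68212 m/s = 3.763 mph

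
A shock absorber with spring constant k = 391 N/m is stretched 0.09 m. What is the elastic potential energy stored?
PE = ½kx² = ½(391)(0.09)² = 1.584 J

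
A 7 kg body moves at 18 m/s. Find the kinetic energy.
KE = ½mv² = ½(7)(18)² = 1134.0 J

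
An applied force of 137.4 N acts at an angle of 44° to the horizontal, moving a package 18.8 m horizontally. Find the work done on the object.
W = F·d·cosθ = (137.4)(18.8)cos(44°) = 1858 J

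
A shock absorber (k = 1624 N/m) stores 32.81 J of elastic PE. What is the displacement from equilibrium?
x = √(2·PE/k) = √(2·32.81/1624) = 0.201 m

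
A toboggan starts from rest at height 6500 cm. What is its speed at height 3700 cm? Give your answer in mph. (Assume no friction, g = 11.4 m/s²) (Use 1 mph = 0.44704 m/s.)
Convert to SI: h₁−h₂ = 28.0 m
mgh₁ = mgh₂ + ½mv² ⇒ v = √(2g(h₁−h₂)) = √(2·11.4·28.0) = 25.2666 m/s = 56.52 mph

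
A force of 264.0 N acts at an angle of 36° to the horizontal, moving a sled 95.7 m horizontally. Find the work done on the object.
W = F·d·cosθ = (264.0)(95.7)cos(36°) = 20440 J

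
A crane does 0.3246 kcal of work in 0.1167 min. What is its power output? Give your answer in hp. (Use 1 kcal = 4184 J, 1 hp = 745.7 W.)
Convert to SI: W = 1358.13 J, t = 7.002 s
P = W/t = 1358.13/7.002 = 193.963 W = 0.2601 hp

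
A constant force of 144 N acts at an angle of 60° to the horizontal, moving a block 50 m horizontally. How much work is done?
W = F·d·cosθ = (144)(50)cos(60°) = 3600 J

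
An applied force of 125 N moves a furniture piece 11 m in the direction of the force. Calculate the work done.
W = F·d = (125)(11) = 1375 J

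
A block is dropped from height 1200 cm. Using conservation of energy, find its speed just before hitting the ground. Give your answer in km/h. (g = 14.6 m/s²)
Convert to SI: h = 12.0 m
mgh = ½mv² ⇒ v = √(2gh) = √(2·14.6·12.0) = 18.719 m/s = 67.39 km/h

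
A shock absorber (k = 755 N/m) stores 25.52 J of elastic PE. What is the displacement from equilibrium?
x = √(2·PE/k) = √(2·25.52/755) = 0.26 m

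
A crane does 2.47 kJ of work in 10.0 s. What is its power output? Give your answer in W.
Convert to SI: W = 2470.0 J, t = 10.0 s
P = W/t = 2470.0/10.0 = 247.0 W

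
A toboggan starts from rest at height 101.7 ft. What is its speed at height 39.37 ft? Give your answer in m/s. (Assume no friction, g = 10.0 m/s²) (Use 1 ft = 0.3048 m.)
Convert to SI: h₁−h₂ = 18.9982 m
mgh₁ = mgh₂ + ½mv² ⇒ v = √(2g(h₁−h₂)) = √(2·10.0·18.9982) = 19.49 m/s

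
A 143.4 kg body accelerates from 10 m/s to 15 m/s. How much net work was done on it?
W = ΔKE = ½m(v₂² − v₁²) = ½(143.4)(15² − 10²) = 8962.5 J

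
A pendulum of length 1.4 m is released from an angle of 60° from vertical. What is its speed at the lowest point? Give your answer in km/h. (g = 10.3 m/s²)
h = L(1 − cosθ) = 1.4(1 − cos60°) = 0.7 m
v = √(2gh) = √(2·10.3·0.7) = 3.79737 m/s = 13.67 km/h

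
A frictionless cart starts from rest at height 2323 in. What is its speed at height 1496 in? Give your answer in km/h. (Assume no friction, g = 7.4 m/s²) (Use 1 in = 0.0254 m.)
Convert to SI: h₁−h₂ = 21.0058 m
mgh₁ = mgh₂ + ½mv² ⇒ v = √(2g(h₁−h₂)) = √(2·7.4·21.0058) = 17.632 m/s = 63.48 km/h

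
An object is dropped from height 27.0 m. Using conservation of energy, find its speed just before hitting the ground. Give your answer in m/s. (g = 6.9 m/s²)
mgh = ½mv² ⇒ v = √(2gh) = √(2·6.9·27.0) = 19.3 m/s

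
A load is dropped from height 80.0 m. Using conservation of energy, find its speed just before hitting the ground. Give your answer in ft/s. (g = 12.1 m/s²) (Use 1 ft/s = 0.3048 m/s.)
mgh = ½mv² ⇒ v = √(2gh) = √(2·12.1·80.0) = 44.0 m/s = 144.4 ft/s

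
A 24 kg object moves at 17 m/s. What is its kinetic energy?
KE = ½mv² = ½(24)(17)² = 3468.0 J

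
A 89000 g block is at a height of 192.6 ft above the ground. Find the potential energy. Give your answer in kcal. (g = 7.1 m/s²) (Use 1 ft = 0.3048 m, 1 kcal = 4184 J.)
Convert to SI: m = 89.0 kg, h = 58.7045 m
PE = mgh = (89.0)(7.1)(58.7045) = 37095.4 J = 8.866 kcal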